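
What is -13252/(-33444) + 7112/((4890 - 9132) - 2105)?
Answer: -38435821/53067267 ≈ -0.72429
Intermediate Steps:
-13252/(-33444) + 7112/((4890 - 9132) - 2105) = -13252*(-1/33444) + 7112/(-4242 - 2105) = 3313/8361 + 7112/(-6347) = 3313/8361 + 7112*(-1/6347) = 3313/8361 - 7112/6347 = -38435821/53067267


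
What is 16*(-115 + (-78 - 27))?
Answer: -3520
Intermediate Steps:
16*(-115 + (-78 - 27)) = 16*(-115 - 105) = 16*(-220) = -3520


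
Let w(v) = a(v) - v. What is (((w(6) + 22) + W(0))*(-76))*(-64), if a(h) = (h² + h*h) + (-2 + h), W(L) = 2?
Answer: 457216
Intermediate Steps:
a(h) = -2 + h + 2*h² (a(h) = (h² + h²) + (-2 + h) = 2*h² + (-2 + h) = -2 + h + 2*h²)
w(v) = -2 + 2*v² (w(v) = (-2 + v + 2*v²) - v = -2 + 2*v²)
(((w(6) + 22) + W(0))*(-76))*(-64) = ((((-2 + 2*6²) + 22) + 2)*(-76))*(-64) = ((((-2 + 2*36) + 22) + 2)*(-76))*(-64) = ((((-2 + 72) + 22) + 2)*(-76))*(-64) = (((70 + 22) + 2)*(-76))*(-64) = ((92 + 2)*(-76))*(-64) = (94*(-76))*(-64) = -7144*(-64) = 457216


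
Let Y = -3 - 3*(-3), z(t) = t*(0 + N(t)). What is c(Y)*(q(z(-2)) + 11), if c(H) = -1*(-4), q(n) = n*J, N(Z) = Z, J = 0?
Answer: 44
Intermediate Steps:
z(t) = t² (z(t) = t*(0 + t) = t*t = t²)
q(n) = 0 (q(n) = n*0 = 0)
Y = 6 (Y = -3 + 9 = 6)
c(H) = 4
c(Y)*(q(z(-2)) + 11) = 4*(0 + 11) = 4*11 = 44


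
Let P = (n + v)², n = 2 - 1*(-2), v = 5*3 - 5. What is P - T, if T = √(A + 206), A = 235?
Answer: 175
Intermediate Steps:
v = 10 (v = 15 - 5 = 10)
n = 4 (n = 2 + 2 = 4)
T = 21 (T = √(235 + 206) = √441 = 21)
P = 196 (P = (4 + 10)² = 14² = 196)
P - T = 196 - 1*21 = 196 - 21 = 175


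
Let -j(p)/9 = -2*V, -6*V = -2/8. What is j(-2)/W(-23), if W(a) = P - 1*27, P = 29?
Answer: 3/8 ≈ 0.37500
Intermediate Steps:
V = 1/24 (V = -(-1)/(3*8) = -1/6*(-1/4) = 1/24 ≈ 0.041667)
j(p) = 3/4 (j(p) = -(-18)/24 = -9*(-1/12) = 3/4)
W(a) = 2 (W(a) = 29 - 1*27 = 29 - 27 = 2)
j(-2)/W(-23) = (3/4)/2 = (3/4)*(1/2) = 3/8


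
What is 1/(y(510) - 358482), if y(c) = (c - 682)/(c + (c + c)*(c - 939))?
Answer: -218535/78340863784 ≈ -2.7895e-6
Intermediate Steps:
y(c) = (-682 + c)/(c + 2*c*(-939 + c)) (y(c) = (-682 + c)/(c + (2*c)*(-939 + c)) = (-682 + c)/(c + 2*c*(-939 + c)))
1/(y(510) - 358482) = 1/((-682 + 510)/(510*(-1877 + 2*510)) - 358482) = 1/((1/510)*(-172)/(-1877 + 1020) - 358482) = 1/((1/510)*(-172)/(-857) - 358482) = 1/((1/510)*(-1/857)*(-172) - 358482) = 1/(86/218535 - 358482) = 1/(-78340863784/218535) = -218535/78340863784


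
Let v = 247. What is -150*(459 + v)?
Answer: -105900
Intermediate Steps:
-150*(459 + v) = -150*(459 + 247) = -150*706 = -105900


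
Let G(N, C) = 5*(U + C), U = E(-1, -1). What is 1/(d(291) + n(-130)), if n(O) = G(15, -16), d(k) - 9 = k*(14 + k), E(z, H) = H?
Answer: 1/88679 ≈ 1.1277e-5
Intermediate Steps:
U = -1
d(k) = 9 + k*(14 + k)
G(N, C) = -5 + 5*C (G(N, C) = 5*(-1 + C) = -5 + 5*C)
n(O) = -85 (n(O) = -5 + 5*(-16) = -5 - 80 = -85)
1/(d(291) + n(-130)) = 1/((9 + 291**2 + 14*291) - 85) = 1/((9 + 84681 + 4074) - 85) = 1/(88764 - 85) = 1/88679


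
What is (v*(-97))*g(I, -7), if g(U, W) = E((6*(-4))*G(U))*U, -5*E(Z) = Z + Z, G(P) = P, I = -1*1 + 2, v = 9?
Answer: -41904/5 ≈ -8380.8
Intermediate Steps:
I = 1 (I = -1 + 2 = 1)
E(Z) = -2*Z/5 (E(Z) = -(Z + Z)/5 = -2*Z/5)
g(U, W) = 48*U**2/5 (g(U, W) = (-2*6*(-4)*U/5)*U = (-(-48)*U/5)*U = (48*U/5)*U = 48*U**2/5)
(v*(-97))*g(I, -7) = (9*(-97))*((48/5)*1**2) = -41904/5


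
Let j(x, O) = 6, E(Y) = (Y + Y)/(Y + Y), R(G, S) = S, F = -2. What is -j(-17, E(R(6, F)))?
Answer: -6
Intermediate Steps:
E(Y) = 1 (E(Y) = (2*Y)/((2*Y)) = (2*Y)*(1/(2*Y)) = 1)
-j(-17, E(R(6, F))) = -1*6 = -6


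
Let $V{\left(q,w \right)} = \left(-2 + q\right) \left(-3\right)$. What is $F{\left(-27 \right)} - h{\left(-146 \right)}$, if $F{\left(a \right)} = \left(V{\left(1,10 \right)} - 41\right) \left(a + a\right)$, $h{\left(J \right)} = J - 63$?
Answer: $2261$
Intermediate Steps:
$V{\left(q,w \right)} = 6 - 3 q$
$h{\left(J \right)} = -63 + J$ ($h{\left(J \right)} = J - 63 = -63 + J$)
$F{\left(a \right)} = - 76 a$ ($F{\left(a \right)} = \left(\left(6 - 3\right) - 41\right) \left(a + a\right) = \left(\left(6 - 3\right) - 41\right) 2 a = \left(3 - 41\right) 2 a = - 38 \cdot 2 a = - 76 a$)
$F{\left(-27 \right)} - h{\left(-146 \right)} = \left(-76\right) \left(-27\right) - \left(-63 - 146\right) = 2052 - -209 = 2052 + 209 = 2261$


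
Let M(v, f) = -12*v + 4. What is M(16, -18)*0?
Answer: 0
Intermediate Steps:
M(v, f) = 4 - 12*v
M(16, -18)*0 = (4 - 12*16)*0 = (4 - 192)*0 = -188*0 = 0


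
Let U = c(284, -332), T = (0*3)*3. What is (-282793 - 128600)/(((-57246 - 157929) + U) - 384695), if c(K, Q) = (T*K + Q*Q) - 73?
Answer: 411393/489719 ≈ 0.84006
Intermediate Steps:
T = 0 (T = 0*3 = 0)
c(K, Q) = -73 + Q² (c(K, Q) = (0*K + Q*Q) - 73 = (0 + Q²) - 73 = Q² - 73 = -73 + Q²)
U = 110151 (U = -73 + (-332)² = -73 + 110224 = 110151)
(-282793 - 128600)/(((-57246 - 157929) + U) - 384695) = (-282793 - 128600)/(((-57246 - 157929) + 110151) - 384695) = -411393/((-215175 + 110151) - 384695) = -411393/(-105024 - 384695) = -411393/(-489719) = -411393*(-1/489719) = 411393/489719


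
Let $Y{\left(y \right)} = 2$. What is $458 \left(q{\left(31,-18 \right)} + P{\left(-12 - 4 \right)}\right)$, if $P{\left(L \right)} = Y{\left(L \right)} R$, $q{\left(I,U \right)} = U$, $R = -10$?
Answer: $-17404$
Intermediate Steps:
$P{\left(L \right)} = -20$ ($P{\left(L \right)} = 2 \left(-10\right) = -20$)
$458 \left(q{\left(31,-18 \right)} + P{\left(-12 - 4 \right)}\right) = 458 \left(-18 - 20\right) = 458 \left(-38\right) = -17404$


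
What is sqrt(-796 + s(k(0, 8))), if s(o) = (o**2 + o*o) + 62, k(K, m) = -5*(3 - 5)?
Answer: I*sqrt(534) ≈ 23.108*I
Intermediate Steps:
k(K, m) = 10 (k(K, m) = -5*(-2) = 10)
s(o) = 62 + 2*o**2 (s(o) = (o**2 + o**2) + 62 = 2*o**2 + 62 = 62 + 2*o**2)
sqrt(-796 + s(k(0, 8))) = sqrt(-796 + (62 + 2*10**2)) = sqrt(-796 + (62 + 2*100)) = sqrt(-796 + (62 + 200)) = sqrt(-796 + 262) = sqrt(-534) = I*sqrt(534)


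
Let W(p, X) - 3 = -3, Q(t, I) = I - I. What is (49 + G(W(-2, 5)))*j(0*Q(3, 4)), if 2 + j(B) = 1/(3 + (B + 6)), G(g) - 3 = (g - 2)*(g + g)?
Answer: -884/9 ≈ -98.222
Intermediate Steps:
Q(t, I) = 0
W(p, X) = 0 (W(p, X) = 3 - 3 = 0)
G(g) = 3 + 2*g*(-2 + g) (G(g) = 3 + (g - 2)*(g + g) = 3 + (-2 + g)*(2*g) = 3 + 2*g*(-2 + g))
j(B) = -2 + 1/(9 + B) (j(B) = -2 + 1/(3 + (B + 6)) = -2 + 1/(3 + (6 + B)) = -2 + 1/(9 + B))
(49 + G(W(-2, 5)))*j(0*Q(3, 4)) = (49 + (3 - 4*0 + 2*0²))*((-17 - 0*0)/(9 + 0*0)) = (49 + (3 + 0 + 2*0))*((-17 - 2*0)/(9 + 0)) = (49 + (3 + 0 + 0))*((-17 + 0)/9) = (49 + 3)*((⅑)*(-17)) = 52*(-17/9) = -884/9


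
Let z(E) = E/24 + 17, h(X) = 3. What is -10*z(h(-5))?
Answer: -685/4 ≈ -171.25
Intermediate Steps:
z(E) = 17 + E/24 (z(E) = E/24 + 17 = 17 + E/24)
-10*z(h(-5)) = -10*(17 + (1/24)*3) = -10*(17 + ⅛) = -10*137/8 = -685/4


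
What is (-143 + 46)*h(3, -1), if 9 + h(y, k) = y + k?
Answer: 679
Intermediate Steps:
h(y, k) = -9 + k + y (h(y, k) = -9 + (y + k) = -9 + (k + y) = -9 + k + y)
(-143 + 46)*h(3, -1) = (-143 + 46)*(-9 - 1 + 3) = -97*(-7) = 679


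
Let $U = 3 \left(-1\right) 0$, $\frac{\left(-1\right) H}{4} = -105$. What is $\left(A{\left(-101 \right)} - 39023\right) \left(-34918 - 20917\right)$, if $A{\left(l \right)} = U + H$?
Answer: $2155398505$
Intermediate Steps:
$H = 420$ ($H = \left(-4\right) \left(-105\right) = 420$)
$U = 0$ ($U = \left(-3\right) 0 = 0$)
$A{\left(l \right)} = 420$ ($A{\left(l \right)} = 0 + 420 = 420$)
$\left(A{\left(-101 \right)} - 39023\right) \left(-34918 - 20917\right) = \left(420 - 39023\right) \left(-34918 - 20917\right) = \left(-38603\right) \left(-55835\right) = 2155398505$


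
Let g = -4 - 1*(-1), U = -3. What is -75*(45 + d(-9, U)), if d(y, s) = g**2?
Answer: -4050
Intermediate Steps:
g = -3 (g = -4 + 1 = -3)
d(y, s) = 9 (d(y, s) = (-3)**2 = 9)
-75*(45 + d(-9, U)) = -75*(45 + 9) = -75*54 = -4050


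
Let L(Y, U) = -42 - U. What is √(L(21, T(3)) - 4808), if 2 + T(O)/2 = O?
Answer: 2*I*√1213 ≈ 69.656*I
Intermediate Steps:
T(O) = -4 + 2*O
√(L(21, T(3)) - 4808) = √((-42 - (-4 + 2*3)) - 4808) = √((-42 - (-4 + 6)) - 4808) = √((-42 - 1*2) - 4808) = √((-42 - 2) - 4808) = √(-44 - 4808) = √(-4852) = 2*I*√1213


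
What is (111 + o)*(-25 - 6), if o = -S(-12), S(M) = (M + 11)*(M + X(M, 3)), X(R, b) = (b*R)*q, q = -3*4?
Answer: -16461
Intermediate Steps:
q = -12
X(R, b) = -12*R*b (X(R, b) = (b*R)*(-12) = (R*b)*(-12) = -12*R*b)
S(M) = -35*M*(11 + M) (S(M) = (M + 11)*(M - 12*M*3) = (11 + M)*(M - 36*M) = (11 + M)*(-35*M) = -35*M*(11 + M))
o = 420 (o = -35*(-12)*(-11 - 1*(-12)) = -35*(-12)*(-11 + 12) = -35*(-12) = -1*(-420) = 420)
(111 + o)*(-25 - 6) = (111 + 420)*(-25 - 6) = 531*(-31) = -16461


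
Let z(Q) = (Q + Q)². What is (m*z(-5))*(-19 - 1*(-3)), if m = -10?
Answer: 16000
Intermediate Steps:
z(Q) = 4*Q² (z(Q) = (2*Q)² = 4*Q²)
(m*z(-5))*(-19 - 1*(-3)) = (-40*(-5)²)*(-19 - 1*(-3)) = (-40*25)*(-19 + 3) = -10*100*(-16) = -1000*(-16) = 16000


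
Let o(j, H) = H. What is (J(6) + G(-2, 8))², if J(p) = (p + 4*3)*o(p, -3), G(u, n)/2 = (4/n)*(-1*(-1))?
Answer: 2809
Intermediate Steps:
G(u, n) = 8/n (G(u, n) = 2*((4/n)*(-1*(-1))) = 2*((4/n)*1) = 2*(4/n) = 8/n)
J(p) = -36 - 3*p (J(p) = (p + 4*3)*(-3) = (p + 12)*(-3) = (12 + p)*(-3) = -36 - 3*p)
(J(6) + G(-2, 8))² = ((-36 - 3*6) + 8/8)² = ((-36 - 18) + 8*(⅛))² = (-54 + 1)² = (-53)² = 2809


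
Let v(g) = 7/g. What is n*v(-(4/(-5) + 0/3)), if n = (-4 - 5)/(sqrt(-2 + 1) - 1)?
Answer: 315/8 + 315*I/8 ≈ 39.375 + 39.375*I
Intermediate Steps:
n = -9*(-1 - I)/2 (n = -9/(sqrt(-1) - 1) = -9/(I - 1) = -9*(-1 - I)/2 ≈ 4.5 + 4.5*I)
n*v(-(4/(-5) + 0/3)) = (9/2 + 9*I/2)*(7/((-(4/(-5) + 0/3)))) = (9/2 + 9*I/2)*(7/((-(4*(-1/5) + 0*(1/3))))) = (9/2 + 9*I/2)*(7/((-(-4/5 + 0)))) = (9/2 + 9*I/2)*(7/((-1*(-4/5)))) = (9/2 + 9*I/2)*(7/(4/5)) = (9/2 + 9*I/2)*(7*(5/4)) = (9/2 + 9*I/2)*(35/4) = 315/8 + 315*I/8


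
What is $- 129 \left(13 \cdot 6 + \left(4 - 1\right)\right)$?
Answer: $-10449$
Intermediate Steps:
$- 129 \left(13 \cdot 6 + \left(4 - 1\right)\right) = - 129 \left(78 + \left(4 - 1\right)\right) = - 129 \left(78 + 3\right) = \left(-129\right) 81 = -10449$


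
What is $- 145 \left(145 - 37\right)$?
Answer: $-15660$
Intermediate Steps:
$- 145 \left(145 - 37\right) = \left(-145\right) 108 = -15660$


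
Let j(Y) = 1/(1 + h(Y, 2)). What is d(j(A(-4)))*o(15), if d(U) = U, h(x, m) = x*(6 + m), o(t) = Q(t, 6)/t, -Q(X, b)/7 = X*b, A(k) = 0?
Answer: -42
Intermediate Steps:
Q(X, b) = -7*X*b
o(t) = -42 (o(t) = (-7*t*6)/t = (-42*t)/t = -42)
j(Y) = 1/(1 + 8*Y) (j(Y) = 1/(1 + Y*(6 + 2)) = 1/(1 + Y*8) = 1/(1 + 8*Y))
d(j(A(-4)))*o(15) = -42/(1 + 8*0) = -42/(1 + 0) = -42/1 = 1*(-42) = -42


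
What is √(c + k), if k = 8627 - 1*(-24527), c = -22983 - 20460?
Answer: I*√10289 ≈ 101.43*I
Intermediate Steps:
c = -43443
k = 33154 (k = 8627 + 24527 = 33154)
√(c + k) = √(-43443 + 33154) = √(-10289) = I*√10289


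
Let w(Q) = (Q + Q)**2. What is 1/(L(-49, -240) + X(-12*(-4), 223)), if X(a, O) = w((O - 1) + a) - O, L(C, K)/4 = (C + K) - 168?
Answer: 1/289549 ≈ 3.4536e-6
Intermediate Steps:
L(C, K) = -672 + 4*C + 4*K (L(C, K) = 4*((C + K) - 168) = 4*(-168 + C + K) = -672 + 4*C + 4*K)
w(Q) = 4*Q**2 (w(Q) = (2*Q)**2 = 4*Q**2)
X(a, O) = -O + 4*(-1 + O + a)**2 (X(a, O) = 4*((O - 1) + a)**2 - O = 4*((-1 + O) + a)**2 - O = 4*(-1 + O + a)**2 - O = -O + 4*(-1 + O + a)**2)
1/(L(-49, -240) + X(-12*(-4), 223)) = 1/((-672 + 4*(-49) + 4*(-240)) + (-1*223 + 4*(-1 + 223 - 12*(-4))**2)) = 1/((-672 - 196 - 960) + (-223 + 4*(-1 + 223 + 48)**2)) = 1/(-1828 + (-223 + 4*270**2)) = 1/(-1828 + (-223 + 4*72900)) = 1/(-1828 + (-223 + 291600)) = 1/(-1828 + 291377) = 1/289549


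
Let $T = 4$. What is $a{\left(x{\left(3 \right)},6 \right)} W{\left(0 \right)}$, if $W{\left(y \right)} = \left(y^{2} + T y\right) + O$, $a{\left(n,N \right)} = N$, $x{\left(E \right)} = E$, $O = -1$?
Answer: $-6$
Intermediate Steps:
$W{\left(y \right)} = -1 + y^{2} + 4 y$ ($W{\left(y \right)} = \left(y^{2} + 4 y\right) - 1 = -1 + y^{2} + 4 y$)
$a{\left(x{\left(3 \right)},6 \right)} W{\left(0 \right)} = 6 \left(-1 + 0^{2} + 4 \cdot 0\right) = 6 \left(-1 + 0 + 0\right) = 6 \left(-1\right) = -6$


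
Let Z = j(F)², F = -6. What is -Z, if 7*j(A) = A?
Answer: -36/49 ≈ -0.73469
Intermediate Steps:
j(A) = A/7
Z = 36/49 (Z = ((⅐)*(-6))² = (-6/7)² = 36/49 ≈ 0.73469)
-Z = -1*36/49 = -36/49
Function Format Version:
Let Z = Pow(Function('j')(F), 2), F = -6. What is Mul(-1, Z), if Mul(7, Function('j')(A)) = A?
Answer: Rational(-36, 49) ≈ -0.73469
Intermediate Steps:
Function('j')(A) = Mul(Rational(1, 7), A)
Z = Rational(36, 49) (Z = Pow(Mul(Rational(1, 7), -6), 2) = Pow(Rational(-6, 7), 2) = Rational(36, 49) ≈ 0.73469)
Mul(-1, Z) = Mul(-1, Rational(36, 49)) = Rational(-36, 49)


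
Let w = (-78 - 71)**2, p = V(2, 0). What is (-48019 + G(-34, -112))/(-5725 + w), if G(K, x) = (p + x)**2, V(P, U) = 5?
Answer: -6095/2746 ≈ -2.2196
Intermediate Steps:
p = 5
w = 22201 (w = (-149)**2 = 22201)
G(K, x) = (5 + x)**2
(-48019 + G(-34, -112))/(-5725 + w) = (-48019 + (5 - 112)**2)/(-5725 + 22201) = (-48019 + (-107)**2)/16476 = (-48019 + 11449)*(1/16476) = -36570*1/16476 = -6095/2746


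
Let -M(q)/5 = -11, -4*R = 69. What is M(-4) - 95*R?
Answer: 6775/4 ≈ 1693.8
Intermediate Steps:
R = -69/4 (R = -¼*69 = -69/4 ≈ -17.250)
M(q) = 55 (M(q) = -5*(-11) = 55)
M(-4) - 95*R = 55 - 95*(-69/4) = 55 + 6555/4 = 6775/4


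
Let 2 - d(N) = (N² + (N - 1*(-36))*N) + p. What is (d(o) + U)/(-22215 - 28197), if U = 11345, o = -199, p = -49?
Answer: 10107/8402 ≈ 1.2029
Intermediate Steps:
d(N) = 51 - N² - N*(36 + N) (d(N) = 2 - ((N² + (N - 1*(-36))*N) - 49) = 2 - ((N² + (N + 36)*N) - 49) = 2 - ((N² + (36 + N)*N) - 49) = 2 - ((N² + N*(36 + N)) - 49) = 2 - (-49 + N² + N*(36 + N)) = 2 + (49 - N² - N*(36 + N)) = 51 - N² - N*(36 + N))
(d(o) + U)/(-22215 - 28197) = ((51 - 36*(-199) - 2*(-199)²) + 11345)/(-22215 - 28197) = ((51 + 7164 - 2*39601) + 11345)/(-50412) = ((51 + 7164 - 79202) + 11345)*(-1/50412) = (-71987 + 11345)*(-1/50412) = -60642*(-1/50412) = 10107/8402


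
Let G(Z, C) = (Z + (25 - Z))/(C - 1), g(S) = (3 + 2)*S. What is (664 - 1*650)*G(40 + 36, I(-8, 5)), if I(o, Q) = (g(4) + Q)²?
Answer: 175/312 ≈ 0.56090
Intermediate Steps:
g(S) = 5*S
I(o, Q) = (20 + Q)² (I(o, Q) = (5*4 + Q)² = (20 + Q)²)
G(Z, C) = 25/(-1 + C)
(664 - 1*650)*G(40 + 36, I(-8, 5)) = (664 - 1*650)*(25/(-1 + (20 + 5)²)) = (664 - 650)*(25/(-1 + 25²)) = 14*(25/(-1 + 625)) = 14*(25/624) = 175/312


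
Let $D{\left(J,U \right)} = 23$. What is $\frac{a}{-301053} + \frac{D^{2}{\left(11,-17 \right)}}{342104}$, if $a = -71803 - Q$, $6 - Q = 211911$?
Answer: $- \frac{47770197571}{102991435512} \approx -0.46383$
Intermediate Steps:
$Q = -211905$ ($Q = 6 - 211911 = -211905$)
$a = 140102$ ($a = -71803 - -211905 = -71803 + 211905 = 140102$)
$\frac{a}{-301053} + \frac{D^{2}{\left(11,-17 \right)}}{342104} = \frac{140102}{-301053} + \frac{23^{2}}{342104} = 140102 \left(- \frac{1}{301053}\right) + 529 \cdot \frac{1}{342104} = - \frac{140102}{301053} + \frac{529}{342104} = - \frac{47770197571}{102991435512}$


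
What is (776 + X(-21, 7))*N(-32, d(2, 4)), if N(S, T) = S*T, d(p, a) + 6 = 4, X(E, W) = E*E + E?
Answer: 76544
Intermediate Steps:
X(E, W) = E + E² (X(E, W) = E² + E = E + E²)
d(p, a) = -2 (d(p, a) = -6 + 4 = -2)
(776 + X(-21, 7))*N(-32, d(2, 4)) = (776 - 21*(1 - 21))*(-32*(-2)) = (776 - 21*(-20))*64 = (776 + 420)*64 = 1196*64 = 76544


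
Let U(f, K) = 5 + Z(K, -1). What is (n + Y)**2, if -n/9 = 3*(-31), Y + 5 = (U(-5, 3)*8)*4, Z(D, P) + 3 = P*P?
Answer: 861184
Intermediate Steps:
Z(D, P) = -3 + P**2 (Z(D, P) = -3 + P*P = -3 + P**2)
U(f, K) = 3 (U(f, K) = 5 + (-3 + (-1)**2) = 5 + (-3 + 1) = 5 - 2 = 3)
Y = 91 (Y = -5 + (3*8)*4 = -5 + 24*4 = -5 + 96 = 91)
n = 837 (n = -27*(-31) = -9*(-93) = 837)
(n + Y)**2 = (837 + 91)**2 = 928**2 = 861184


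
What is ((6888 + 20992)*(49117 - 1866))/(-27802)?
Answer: -658678940/13901 ≈ -47384.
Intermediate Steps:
((6888 + 20992)*(49117 - 1866))/(-27802) = (27880*47251)*(-1/27802) = 1317357880*(-1/27802) = -658678940/13901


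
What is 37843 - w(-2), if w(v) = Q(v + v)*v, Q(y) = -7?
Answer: 37829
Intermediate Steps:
w(v) = -7*v
37843 - w(-2) = 37843 - (-7)*(-2) = 37843 - 1*14 = 37843 - 14 = 37829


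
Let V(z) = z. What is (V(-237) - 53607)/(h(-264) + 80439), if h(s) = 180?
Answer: -2564/3839 ≈ -0.66788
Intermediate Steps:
(V(-237) - 53607)/(h(-264) + 80439) = (-237 - 53607)/(180 + 80439) = -53844/80619 = -53844*1/80619 = -2564/3839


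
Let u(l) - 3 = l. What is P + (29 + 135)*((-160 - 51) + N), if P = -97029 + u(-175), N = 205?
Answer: -98185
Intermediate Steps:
u(l) = 3 + l
P = -97201 (P = -97029 + (3 - 175) = -97029 - 172 = -97201)
P + (29 + 135)*((-160 - 51) + N) = -97201 + (29 + 135)*((-160 - 51) + 205) = -97201 + 164*(-211 + 205) = -97201 + 164*(-6) = -97201 - 984 = -98185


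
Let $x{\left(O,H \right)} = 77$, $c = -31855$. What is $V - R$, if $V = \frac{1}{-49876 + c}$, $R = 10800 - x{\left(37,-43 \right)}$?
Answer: $- \frac{876401514}{81731} \approx -10723.0$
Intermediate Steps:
$R = 10723$ ($R = 10800 - 77 = 10723$)
$V = - \frac{1}{81731}$ ($V = \frac{1}{-49876 - 31855} = \frac{1}{-81731} = - \frac{1}{81731} \approx -1.2235 \cdot 10^{-5}$)
$V - R = - \frac{1}{81731} - 10723 = - \frac{876401514}{81731}$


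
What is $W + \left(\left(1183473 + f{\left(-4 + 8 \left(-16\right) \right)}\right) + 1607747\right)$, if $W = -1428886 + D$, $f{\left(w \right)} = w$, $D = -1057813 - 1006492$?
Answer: $-702103$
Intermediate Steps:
$D = -2064305$
$W = -3493191$ ($W = -1428886 - 2064305 = -3493191$)
$W + \left(\left(1183473 + f{\left(-4 + 8 \left(-16\right) \right)}\right) + 1607747\right) = -3493191 + \left(\left(1183473 + \left(-4 + 8 \left(-16\right)\right)\right) + 1607747\right) = -3493191 + \left(\left(1183473 - 132\right) + 1607747\right) = -3493191 + \left(1183341 + 1607747\right) = -3493191 + 2791088 = -702103$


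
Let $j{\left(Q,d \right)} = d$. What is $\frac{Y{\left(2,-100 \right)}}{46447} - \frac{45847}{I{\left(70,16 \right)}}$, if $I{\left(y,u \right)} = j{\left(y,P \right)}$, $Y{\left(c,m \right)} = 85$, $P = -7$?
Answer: $\frac{2129456204}{325129} \approx 6549.6$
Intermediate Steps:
$I{\left(y,u \right)} = -7$
$\frac{Y{\left(2,-100 \right)}}{46447} - \frac{45847}{I{\left(70,16 \right)}} = \frac{85}{46447} - \frac{45847}{-7} = 85 \cdot \frac{1}{46447} - - \frac{45847}{7} = \frac{85}{46447} + \frac{45847}{7} = \frac{2129456204}{325129}$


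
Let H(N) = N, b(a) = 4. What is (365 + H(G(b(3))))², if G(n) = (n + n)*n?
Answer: 157609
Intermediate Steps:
G(n) = 2*n² (G(n) = (2*n)*n = 2*n²)
(365 + H(G(b(3))))² = (365 + 2*4²)² = (365 + 2*16)² = (365 + 32)² = 397² = 157609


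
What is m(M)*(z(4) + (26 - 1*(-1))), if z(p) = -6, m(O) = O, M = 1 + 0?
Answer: 21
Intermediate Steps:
M = 1
m(M)*(z(4) + (26 - 1*(-1))) = 1*(-6 + (26 - 1*(-1))) = 1*(-6 + (26 + 1)) = 1*(-6 + 27) = 1*21 = 21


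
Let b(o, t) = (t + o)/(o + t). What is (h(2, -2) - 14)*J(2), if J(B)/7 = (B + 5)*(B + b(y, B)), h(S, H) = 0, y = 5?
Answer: -2058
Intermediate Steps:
b(o, t) = 1 (b(o, t) = (o + t)/(o + t) = 1)
J(B) = 7*(1 + B)*(5 + B) (J(B) = 7*((B + 5)*(B + 1)) = 7*((5 + B)*(1 + B)) = 7*((1 + B)*(5 + B)) = 7*(1 + B)*(5 + B))
(h(2, -2) - 14)*J(2) = (0 - 14)*(35 + 7*2² + 42*2) = -14*(35 + 7*4 + 84) = -14*(35 + 28 + 84) = -14*147 = -2058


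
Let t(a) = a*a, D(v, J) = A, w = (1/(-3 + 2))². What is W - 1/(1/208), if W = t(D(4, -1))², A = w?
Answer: -207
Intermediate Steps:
w = 1 (w = (1/(-1))² = (-1)² = 1)
A = 1
D(v, J) = 1
t(a) = a²
W = 1 (W = (1²)² = 1² = 1)
W - 1/(1/208) = 1 - 1/(1/208) = 1 - 1/1/208 = 1 - 1*208 = 1 - 208 = -207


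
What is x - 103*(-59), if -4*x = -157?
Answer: 24465/4 ≈ 6116.3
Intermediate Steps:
x = 157/4 (x = -1/4*(-157) = 157/4 ≈ 39.250)
x - 103*(-59) = 157/4 - 103*(-59) = 157/4 + 6077 = 24465/4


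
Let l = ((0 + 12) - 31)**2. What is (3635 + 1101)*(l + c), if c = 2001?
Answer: 11186432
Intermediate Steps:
l = 361 (l = (12 - 31)**2 = (-19)**2 = 361)
(3635 + 1101)*(l + c) = (3635 + 1101)*(361 + 2001) = 4736*2362 = 11186432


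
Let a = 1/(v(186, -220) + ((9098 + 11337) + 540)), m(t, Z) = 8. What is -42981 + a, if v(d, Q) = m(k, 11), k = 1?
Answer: -901870322/20983 ≈ -42981.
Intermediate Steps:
v(d, Q) = 8
a = 1/20983 (a = 1/(8 + ((9098 + 11337) + 540)) = 1/(8 + (20435 + 540)) = 1/(8 + 20975) = 1/20983 ≈ 4.7658e-5)
-42981 + a = -42981 + 1/20983 = -901870322/20983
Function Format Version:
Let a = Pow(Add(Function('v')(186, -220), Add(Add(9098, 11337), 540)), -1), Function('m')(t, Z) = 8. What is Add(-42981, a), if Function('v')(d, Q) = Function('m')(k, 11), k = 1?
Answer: Rational(-901870322, 20983) ≈ -42981.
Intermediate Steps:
Function('v')(d, Q) = 8
a = Rational(1, 20983) (a = Pow(Add(8, Add(Add(9098, 11337), 540)), -1) = Pow(Add(8, Add(20435, 540)), -1) = Pow(Add(8, 20975), -1) = Pow(20983, -1) = Rational(1, 20983) ≈ 4.7658e-5)
Add(-42981, a) = Add(-42981, Rational(1, 20983)) = Rational(-901870322, 20983)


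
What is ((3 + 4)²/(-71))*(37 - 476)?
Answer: 21511/71 ≈ 302.97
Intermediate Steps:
((3 + 4)²/(-71))*(37 - 476) = (7²*(-1/71))*(-439) = (49*(-1/71))*(-439) = -49/71*(-439) = 21511/71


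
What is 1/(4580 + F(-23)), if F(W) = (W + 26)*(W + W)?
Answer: 1/4442 ≈ 0.00022512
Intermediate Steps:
F(W) = 2*W*(26 + W) (F(W) = (26 + W)*(2*W) = 2*W*(26 + W))
1/(4580 + F(-23)) = 1/(4580 + 2*(-23)*(26 - 23)) = 1/(4580 + 2*(-23)*3) = 1/(4580 - 138) = 1/4442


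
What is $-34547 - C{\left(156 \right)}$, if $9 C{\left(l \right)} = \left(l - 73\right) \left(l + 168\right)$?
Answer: $-37535$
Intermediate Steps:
$C{\left(l \right)} = \frac{\left(-73 + l\right) \left(168 + l\right)}{9}$ ($C{\left(l \right)} = \frac{\left(l - 73\right) \left(l + 168\right)}{9} = \frac{\left(-73 + l\right) \left(168 + l\right)}{9}$)
$-34547 - C{\left(156 \right)} = -34547 - \left(- \frac{4088}{3} + \frac{156^{2}}{9} + \frac{95}{9} \cdot 156\right) = -34547 - \left(- \frac{4088}{3} + \frac{1}{9} \cdot 24336 + \frac{4940}{3}\right) = -34547 - \left(- \frac{4088}{3} + 2704 + \frac{4940}{3}\right) = -34547 - 2988 = -37535$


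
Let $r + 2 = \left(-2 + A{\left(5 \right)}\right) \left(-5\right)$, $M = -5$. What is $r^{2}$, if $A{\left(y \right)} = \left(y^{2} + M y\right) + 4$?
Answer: $144$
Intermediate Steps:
$A{\left(y \right)} = 4 + y^{2} - 5 y$ ($A{\left(y \right)} = \left(y^{2} - 5 y\right) + 4 = 4 + y^{2} - 5 y$)
$r = -12$ ($r = -2 + \left(-2 + \left(4 + 5^{2} - 25\right)\right) \left(-5\right) = -2 + \left(-2 + \left(4 + 25 - 25\right)\right) \left(-5\right) = -2 + \left(-2 + 4\right) \left(-5\right) = -2 + 2 \left(-5\right) = -2 - 10 = -12$)
$r^{2} = \left(-12\right)^{2} = 144$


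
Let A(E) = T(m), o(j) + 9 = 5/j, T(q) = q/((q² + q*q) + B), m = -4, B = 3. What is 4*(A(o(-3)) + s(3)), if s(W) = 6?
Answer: 824/35 ≈ 23.543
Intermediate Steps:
T(q) = q/(3 + 2*q²) (T(q) = q/((q² + q*q) + 3) = q/((q² + q²) + 3) = q/(2*q² + 3) = q/(3 + 2*q²))
o(j) = -9 + 5/j
A(E) = -4/35 (A(E) = -4/(3 + 2*(-4)²) = -4/(3 + 2*16) = -4/(3 + 32) = -4/35)
4*(A(o(-3)) + s(3)) = 4*(-4/35 + 6) = 4*(206/35) = 824/35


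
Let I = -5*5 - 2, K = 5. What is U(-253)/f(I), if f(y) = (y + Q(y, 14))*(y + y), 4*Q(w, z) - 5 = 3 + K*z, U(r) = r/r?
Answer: 1/405 ≈ 0.0024691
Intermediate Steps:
U(r) = 1
Q(w, z) = 2 + 5*z/4 (Q(w, z) = 5/4 + (3 + 5*z)/4 = 5/4 + (3/4 + 5*z/4) = 2 + 5*z/4)
I = -27 (I = -25 - 2 = -27)
f(y) = 2*y*(39/2 + y) (f(y) = (y + (2 + (5/4)*14))*(y + y) = (y + (2 + 35/2))*(2*y) = (y + 39/2)*(2*y) = (39/2 + y)*(2*y) = 2*y*(39/2 + y))
U(-253)/f(I) = 1/(-27*(39 + 2*(-27))) = 1/(-27*(39 - 54)) = 1/(-27*(-15)) = 1/405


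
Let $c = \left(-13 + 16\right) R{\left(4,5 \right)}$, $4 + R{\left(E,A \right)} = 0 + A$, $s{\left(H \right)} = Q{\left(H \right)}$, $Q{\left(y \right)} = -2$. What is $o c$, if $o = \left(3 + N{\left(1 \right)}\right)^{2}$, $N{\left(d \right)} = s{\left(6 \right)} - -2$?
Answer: $27$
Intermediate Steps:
$s{\left(H \right)} = -2$
$R{\left(E,A \right)} = -4 + A$ ($R{\left(E,A \right)} = -4 + \left(0 + A\right) = -4 + A$)
$N{\left(d \right)} = 0$ ($N{\left(d \right)} = -2 - -2 = -2 + 2 = 0$)
$o = 9$ ($o = \left(3 + 0\right)^{2} = 3^{2} = 9$)
$c = 3$ ($c = \left(-13 + 16\right) \left(-4 + 5\right) = 3 \cdot 1 = 3$)
$o c = 9 \cdot 3 = 27$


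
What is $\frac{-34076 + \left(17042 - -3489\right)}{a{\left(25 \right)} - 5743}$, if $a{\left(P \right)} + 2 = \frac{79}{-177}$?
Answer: $\frac{2397465}{1016944} \approx 2.3575$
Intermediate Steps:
$a{\left(P \right)} = - \frac{433}{177}$ ($a{\left(P \right)} = -2 + \frac{79}{-177} = -2 + 79 \left(- \frac{1}{177}\right) = -2 - \frac{79}{177} = - \frac{433}{177}$)
$\frac{-34076 + \left(17042 - -3489\right)}{a{\left(25 \right)} - 5743} = \frac{-34076 + \left(17042 - -3489\right)}{- \frac{433}{177} - 5743} = \frac{-34076 + \left(17042 + 3489\right)}{- \frac{1016944}{177}} = \left(-34076 + 20531\right) \left(- \frac{177}{1016944}\right) = \left(-13545\right) \left(- \frac{177}{1016944}\right) = \frac{2397465}{1016944}$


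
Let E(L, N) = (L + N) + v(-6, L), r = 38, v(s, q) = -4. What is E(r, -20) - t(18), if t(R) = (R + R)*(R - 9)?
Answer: -310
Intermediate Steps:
t(R) = 2*R*(-9 + R) (t(R) = (2*R)*(-9 + R) = 2*R*(-9 + R))
E(L, N) = -4 + L + N (E(L, N) = (L + N) - 4 = -4 + L + N)
E(r, -20) - t(18) = (-4 + 38 - 20) - 2*18*(-9 + 18) = 14 - 2*18*9 = 14 - 1*324 = 14 - 324 = -310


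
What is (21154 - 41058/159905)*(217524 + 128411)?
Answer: 234031206729344/31981 ≈ 7.3178e+9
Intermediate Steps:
(21154 - 41058/159905)*(217524 + 128411) = (21154 - 41058*1/159905)*345935 = (21154 - 41058/159905)*345935 = (3382589312/159905)*345935 = 234031206729344/31981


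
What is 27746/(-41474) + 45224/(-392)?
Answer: -117906038/1016113 ≈ -116.04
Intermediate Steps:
27746/(-41474) + 45224/(-392) = 27746*(-1/41474) + 45224*(-1/392) = -13873/20737 - 5653/49 = -117906038/1016113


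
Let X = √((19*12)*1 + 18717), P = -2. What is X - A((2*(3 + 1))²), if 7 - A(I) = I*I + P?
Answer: 4087 + 3*√2105 ≈ 4224.6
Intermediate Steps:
A(I) = 9 - I² (A(I) = 7 - (I*I - 2) = 7 - (I² - 2) = 7 - (-2 + I²) = 7 + (2 - I²) = 9 - I²)
X = 3*√2105 (X = √(228*1 + 18717) = √(228 + 18717) = √18945 = 3*√2105 ≈ 137.64)
X - A((2*(3 + 1))²) = 3*√2105 - (9 - ((2*(3 + 1))²)²) = 3*√2105 - (9 - ((2*4)²)²) = 3*√2105 - (9 - (8²)²) = 3*√2105 - (9 - 1*64²) = 3*√2105 - (9 - 1*4096) = 3*√2105 - (9 - 4096) = 3*√2105 - 1*(-4087) = 3*√2105 + 4087 = 4087 + 3*√2105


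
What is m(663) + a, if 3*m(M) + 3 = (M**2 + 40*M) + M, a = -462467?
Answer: -306884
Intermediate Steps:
m(M) = -1 + M**2/3 + 41*M/3 (m(M) = -1 + ((M**2 + 40*M) + M)/3 = -1 + (M**2 + 41*M)/3 = -1 + (M**2/3 + 41*M/3) = -1 + M**2/3 + 41*M/3)
m(663) + a = (-1 + (1/3)*663**2 + (41/3)*663) - 462467 = (-1 + (1/3)*439569 + 9061) - 462467 = (-1 + 146523 + 9061) - 462467 = 155583 - 462467 = -306884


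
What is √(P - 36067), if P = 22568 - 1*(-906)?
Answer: 7*I*√257 ≈ 112.22*I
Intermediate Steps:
P = 23474 (P = 22568 + 906 = 23474)
√(P - 36067) = √(23474 - 36067) = √(-12593) = 7*I*√257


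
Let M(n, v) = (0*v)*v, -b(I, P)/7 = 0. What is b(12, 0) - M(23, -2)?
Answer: 0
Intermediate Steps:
b(I, P) = 0 (b(I, P) = -7*0 = 0)
M(n, v) = 0 (M(n, v) = 0*v = 0)
b(12, 0) - M(23, -2) = 0 - 1*0 = 0 + 0 = 0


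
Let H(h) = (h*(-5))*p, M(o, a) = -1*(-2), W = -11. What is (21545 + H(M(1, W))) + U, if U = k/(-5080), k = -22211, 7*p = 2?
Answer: 766194077/35560 ≈ 21547.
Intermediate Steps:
p = 2/7 (p = (1/7)*2 = 2/7 ≈ 0.28571)
M(o, a) = 2
U = 22211/5080 (U = -22211/(-5080) = -22211*(-1/5080) = 22211/5080 ≈ 4.3722)
H(h) = -10*h/7 (H(h) = (h*(-5))*(2/7) = -5*h*(2/7) = -10*h/7)
(21545 + H(M(1, W))) + U = (21545 - 10/7*2) + 22211/5080 = (21545 - 20/7) + 22211/5080 = 150795/7 + 22211/5080 = 766194077/35560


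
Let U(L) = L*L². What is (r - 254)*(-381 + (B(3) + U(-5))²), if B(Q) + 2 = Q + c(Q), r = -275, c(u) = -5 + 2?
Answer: -8330692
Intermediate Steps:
c(u) = -3
U(L) = L³
B(Q) = -5 + Q (B(Q) = -2 + (Q - 3) = -2 + (-3 + Q) = -5 + Q)
(r - 254)*(-381 + (B(3) + U(-5))²) = (-275 - 254)*(-381 + ((-5 + 3) + (-5)³)²) = -529*(-381 + (-2 - 125)²) = -529*(-381 + (-127)²) = -529*(-381 + 16129) = -529*15748 = -8330692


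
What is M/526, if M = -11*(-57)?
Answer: 627/526 ≈ 1.1920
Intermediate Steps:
M = 627
M/526 = 627/526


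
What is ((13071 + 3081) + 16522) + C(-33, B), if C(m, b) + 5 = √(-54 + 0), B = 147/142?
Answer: 32669 + 3*I*√6 ≈ 32669.0 + 7.3485*I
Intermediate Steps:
B = 147/142 (B = 147*(1/142) = 147/142 ≈ 1.0352)
C(m, b) = -5 + 3*I*√6 (C(m, b) = -5 + √(-54 + 0) = -5 + √(-54) = -5 + 3*I*√6)
((13071 + 3081) + 16522) + C(-33, B) = ((13071 + 3081) + 16522) + (-5 + 3*I*√6) = (16152 + 16522) + (-5 + 3*I*√6) = 32674 + (-5 + 3*I*√6) = 32669 + 3*I*√6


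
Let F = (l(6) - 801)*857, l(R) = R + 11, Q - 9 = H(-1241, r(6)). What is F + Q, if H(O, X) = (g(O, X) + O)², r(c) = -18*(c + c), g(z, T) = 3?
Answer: 860765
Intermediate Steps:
r(c) = -36*c
H(O, X) = (3 + O)²
Q = 1532653 (Q = 9 + (3 - 1241)² = 9 + (-1238)² = 9 + 1532644 = 1532653)
l(R) = 11 + R
F = -671888 (F = ((11 + 6) - 801)*857 = (17 - 801)*857 = -784*857 = -671888)
F + Q = -671888 + 1532653 = 860765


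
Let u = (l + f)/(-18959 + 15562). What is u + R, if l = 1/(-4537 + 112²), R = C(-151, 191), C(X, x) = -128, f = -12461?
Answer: -3381796486/27199779 ≈ -124.33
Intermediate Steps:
R = -128
l = 1/8007 (l = 1/(-4537 + 12544) = 1/8007 ≈ 0.00012489)
u = 99775226/27199779 (u = (1/8007 - 12461)/(-18959 + 15562) = -99775226/8007/(-3397) = -99775226/8007*(-1/3397) = 99775226/27199779 ≈ 3.6682)
u + R = 99775226/27199779 - 128 = -3381796486/27199779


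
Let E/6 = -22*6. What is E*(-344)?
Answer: 272448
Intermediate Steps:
E = -792 (E = 6*(-22*6) = 6*(-132) = -792)
E*(-344) = -792*(-344) = 272448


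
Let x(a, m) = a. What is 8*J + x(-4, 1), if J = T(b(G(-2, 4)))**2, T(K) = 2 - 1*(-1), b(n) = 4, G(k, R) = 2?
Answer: 68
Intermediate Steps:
T(K) = 3 (T(K) = 2 + 1 = 3)
J = 9 (J = 3**2 = 9)
8*J + x(-4, 1) = 8*9 - 4 = 72 - 4 = 68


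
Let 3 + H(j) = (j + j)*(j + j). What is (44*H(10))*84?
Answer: 1467312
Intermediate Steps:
H(j) = -3 + 4*j² (H(j) = -3 + (j + j)*(j + j) = -3 + (2*j)*(2*j) = -3 + 4*j²)
(44*H(10))*84 = (44*(-3 + 4*10²))*84 = (44*(-3 + 4*100))*84 = (44*(-3 + 400))*84 = (44*397)*84 = 17468*84 = 1467312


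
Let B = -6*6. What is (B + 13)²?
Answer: 529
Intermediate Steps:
B = -36
(B + 13)² = (-36 + 13)² = (-23)² = 529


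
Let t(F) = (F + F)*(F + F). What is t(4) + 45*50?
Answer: 2314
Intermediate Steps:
t(F) = 4*F² (t(F) = (2*F)*(2*F) = 4*F²)
t(4) + 45*50 = 4*4² + 45*50 = 4*16 + 2250 = 64 + 2250 = 2314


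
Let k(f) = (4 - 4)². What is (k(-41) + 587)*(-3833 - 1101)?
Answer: -2896258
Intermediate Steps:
k(f) = 0 (k(f) = 0² = 0)
(k(-41) + 587)*(-3833 - 1101) = (0 + 587)*(-3833 - 1101) = 587*(-4934) = -2896258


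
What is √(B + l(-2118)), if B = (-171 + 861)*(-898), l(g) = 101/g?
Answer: I*√2779568442798/2118 ≈ 787.16*I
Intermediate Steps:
B = -619620 (B = 690*(-898) = -619620)
√(B + l(-2118)) = √(-619620 + 101/(-2118)) = √(-619620 + 101*(-1/2118)) = √(-619620 - 101/2118) = √(-1312355261/2118) = I*√2779568442798/2118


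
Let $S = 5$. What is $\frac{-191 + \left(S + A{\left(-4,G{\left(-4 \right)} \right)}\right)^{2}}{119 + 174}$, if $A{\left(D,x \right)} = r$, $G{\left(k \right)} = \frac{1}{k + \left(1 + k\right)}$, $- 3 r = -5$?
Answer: $- \frac{1319}{2637} \approx -0.50019$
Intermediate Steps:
$r = \frac{5}{3}$ ($r = \left(- \frac{1}{3}\right) \left(-5\right) = \frac{5}{3} \approx 1.6667$)
$G{\left(k \right)} = \frac{1}{1 + 2 k}$
$A{\left(D,x \right)} = \frac{5}{3}$
$\frac{-191 + \left(S + A{\left(-4,G{\left(-4 \right)} \right)}\right)^{2}}{119 + 174} = \frac{-191 + \left(5 + \frac{5}{3}\right)^{2}}{119 + 174} = \frac{-191 + \left(\frac{20}{3}\right)^{2}}{293} = \left(-191 + \frac{400}{9}\right) \frac{1}{293} = \left(- \frac{1319}{9}\right) \frac{1}{293} = - \frac{1319}{2637}$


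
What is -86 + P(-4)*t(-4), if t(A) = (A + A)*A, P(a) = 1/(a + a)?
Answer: -90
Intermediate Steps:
P(a) = 1/(2*a)
t(A) = 2*A² (t(A) = (2*A)*A = 2*A²)
-86 + P(-4)*t(-4) = -86 + ((½)/(-4))*(2*(-4)²) = -86 + ((½)*(-¼))*(2*16) = -86 - ⅛*32 = -86 - 4 = -90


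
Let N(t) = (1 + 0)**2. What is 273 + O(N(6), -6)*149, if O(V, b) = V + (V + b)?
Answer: -323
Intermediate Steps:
N(t) = 1 (N(t) = 1**2 = 1)
O(V, b) = b + 2*V
273 + O(N(6), -6)*149 = 273 + (-6 + 2*1)*149 = 273 + (-6 + 2)*149 = 273 - 4*149 = 273 - 596 = -323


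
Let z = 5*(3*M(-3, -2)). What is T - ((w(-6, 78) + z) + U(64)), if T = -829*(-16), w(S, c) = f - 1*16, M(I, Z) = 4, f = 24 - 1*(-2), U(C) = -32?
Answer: 13226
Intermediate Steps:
f = 26 (f = 24 + 2 = 26)
w(S, c) = 10 (w(S, c) = 26 - 1*16 = 26 - 16 = 10)
T = 13264
z = 60 (z = 5*(3*4) = 5*12 = 60)
T - ((w(-6, 78) + z) + U(64)) = 13264 - ((10 + 60) - 32) = 13264 - (70 - 32) = 13264 - 1*38 = 13264 - 38 = 13226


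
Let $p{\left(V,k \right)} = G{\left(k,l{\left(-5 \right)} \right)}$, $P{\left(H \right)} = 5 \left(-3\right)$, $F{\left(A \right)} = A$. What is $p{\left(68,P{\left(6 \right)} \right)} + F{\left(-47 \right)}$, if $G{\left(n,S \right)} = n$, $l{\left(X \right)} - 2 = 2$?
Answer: $-62$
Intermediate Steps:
$l{\left(X \right)} = 4$ ($l{\left(X \right)} = 2 + 2 = 4$)
$P{\left(H \right)} = -15$
$p{\left(V,k \right)} = k$
$p{\left(68,P{\left(6 \right)} \right)} + F{\left(-47 \right)} = -15 - 47 = -62$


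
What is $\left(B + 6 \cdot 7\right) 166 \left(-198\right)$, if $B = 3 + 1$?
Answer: $-1511928$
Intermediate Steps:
$B = 4$
$\left(B + 6 \cdot 7\right) 166 \left(-198\right) = \left(4 + 6 \cdot 7\right) 166 \left(-198\right) = \left(4 + 42\right) 166 \left(-198\right) = 46 \cdot 166 \left(-198\right) = 7636 \left(-198\right) = -1511928$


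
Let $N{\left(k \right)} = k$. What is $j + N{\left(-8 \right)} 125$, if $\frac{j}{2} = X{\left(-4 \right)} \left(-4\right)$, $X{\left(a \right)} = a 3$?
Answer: $-904$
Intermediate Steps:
$X{\left(a \right)} = 3 a$
$j = 96$ ($j = 2 \cdot 3 \left(-4\right) \left(-4\right) = 2 \left(\left(-12\right) \left(-4\right)\right) = 2 \cdot 48 = 96$)
$j + N{\left(-8 \right)} 125 = 96 - 1000 = -904$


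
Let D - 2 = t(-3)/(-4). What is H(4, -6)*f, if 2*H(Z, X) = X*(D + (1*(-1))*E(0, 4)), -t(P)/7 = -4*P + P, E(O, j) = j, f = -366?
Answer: 30195/2 ≈ 15098.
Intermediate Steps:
t(P) = 21*P (t(P) = -7*(-4*P + P) = -(-21)*P = 21*P)
D = 71/4 (D = 2 + (21*(-3))/(-4) = 2 - 63*(-1/4) = 2 + 63/4 = 71/4 ≈ 17.750)
H(Z, X) = 55*X/8 (H(Z, X) = (X*(71/4 + (1*(-1))*4))/2 = (X*(71/4 - 1*4))/2 = (X*(71/4 - 4))/2 = (X*(55/4))/2 = (55*X/4)/2 = 55*X/8)
H(4, -6)*f = ((55/8)*(-6))*(-366) = -165/4*(-366) = 30195/2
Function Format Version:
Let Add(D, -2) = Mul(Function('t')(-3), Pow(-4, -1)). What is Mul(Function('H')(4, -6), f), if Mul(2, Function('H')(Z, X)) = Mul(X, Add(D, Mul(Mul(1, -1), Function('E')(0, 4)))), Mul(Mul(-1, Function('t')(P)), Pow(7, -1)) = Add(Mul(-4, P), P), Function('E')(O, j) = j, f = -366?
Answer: Rational(30195, 2) ≈ 15098.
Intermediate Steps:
Function('t')(P) = Mul(21, P) (Function('t')(P) = Mul(-7, Add(Mul(-4, P), P)) = Mul(-7, Mul(-3, P)) = Mul(21, P))
D = Rational(71, 4) (D = Add(2, Mul(Mul(21, -3), Pow(-4, -1))) = Add(2, Mul(-63, Rational(-1, 4))) = Add(2, Rational(63, 4)) = Rational(71, 4) ≈ 17.750)
Function('H')(Z, X) = Mul(Rational(55, 8), X) (Function('H')(Z, X) = Mul(Rational(1, 2), Mul(X, Add(Rational(71, 4), Mul(Mul(1, -1), 4)))) = Mul(Rational(1, 2), Mul(X, Add(Rational(71, 4), Mul(-1, 4)))) = Mul(Rational(1, 2), Mul(X, Add(Rational(71, 4), -4))) = Mul(Rational(1, 2), Mul(X, Rational(55, 4))) = Mul(Rational(1, 2), Mul(Rational(55, 4), X)) = Mul(Rational(55, 8), X))
Mul(Function('H')(4, -6), f) = Mul(Mul(Rational(55, 8), -6), -366) = Mul(Rational(-165, 4), -366) = Rational(30195, 2)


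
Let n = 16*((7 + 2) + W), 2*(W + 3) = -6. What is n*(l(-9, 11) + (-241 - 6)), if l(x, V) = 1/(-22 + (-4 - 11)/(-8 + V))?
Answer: -106720/9 ≈ -11858.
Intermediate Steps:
l(x, V) = 1/(-22 - 15/(-8 + V))
W = -6 (W = -3 + (½)*(-6) = -3 - 3 = -6)
n = 48 (n = 16*((7 + 2) - 6) = 16*(9 - 6) = 16*3 = 48)
n*(l(-9, 11) + (-241 - 6)) = 48*((8 - 1*11)/(-161 + 22*11) + (-241 - 6)) = 48*((8 - 11)/(-161 + 242) - 247) = 48*(-3/81 - 247) = 48*((1/81)*(-3) - 247) = 48*(-1/27 - 247) = 48*(-6670/27) = -106720/9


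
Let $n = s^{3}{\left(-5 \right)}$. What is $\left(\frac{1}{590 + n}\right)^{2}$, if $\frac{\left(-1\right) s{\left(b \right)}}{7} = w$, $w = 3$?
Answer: $\frac{1}{75186241} \approx 1.33 \cdot 10^{-8}$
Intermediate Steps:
$s{\left(b \right)} = -21$ ($s{\left(b \right)} = \left(-7\right) 3 = -21$)
$n = -9261$ ($n = \left(-21\right)^{3} = -9261$)
$\left(\frac{1}{590 + n}\right)^{2} = \left(\frac{1}{590 - 9261}\right)^{2} = \left(\frac{1}{-8671}\right)^{2} = \left(- \frac{1}{8671}\right)^{2} = \frac{1}{75186241}$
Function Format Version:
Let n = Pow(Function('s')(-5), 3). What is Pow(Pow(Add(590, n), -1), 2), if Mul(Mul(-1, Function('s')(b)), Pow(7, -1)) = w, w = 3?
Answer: Rational(1, 75186241) ≈ 1.3300e-8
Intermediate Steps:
Function('s')(b) = -21 (Function('s')(b) = Mul(-7, 3) = -21)
n = -9261 (n = Pow(-21, 3) = -9261)
Pow(Pow(Add(590, n), -1), 2) = Pow(Pow(Add(590, -9261), -1), 2) = Pow(Pow(-8671, -1), 2) = Pow(Rational(-1, 8671), 2) = Rational(1, 75186241)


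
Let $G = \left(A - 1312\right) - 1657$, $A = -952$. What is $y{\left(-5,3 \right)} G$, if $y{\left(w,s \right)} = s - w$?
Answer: $-31368$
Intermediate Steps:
$G = -3921$ ($G = \left(-952 - 1312\right) - 1657 = -2264 - 1657 = -3921$)
$y{\left(-5,3 \right)} G = \left(3 - -5\right) \left(-3921\right) = \left(3 + 5\right) \left(-3921\right) = 8 \left(-3921\right) = -31368$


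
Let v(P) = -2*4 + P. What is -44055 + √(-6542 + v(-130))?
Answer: -44055 + 2*I*√1670 ≈ -44055.0 + 81.731*I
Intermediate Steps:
v(P) = -8 + P
-44055 + √(-6542 + v(-130)) = -44055 + √(-6542 + (-8 - 130)) = -44055 + √(-6542 - 138) = -44055 + √(-6680) = -44055 + 2*I*√1670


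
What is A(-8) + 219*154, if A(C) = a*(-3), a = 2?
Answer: 33720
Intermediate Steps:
A(C) = -6 (A(C) = 2*(-3) = -6)
A(-8) + 219*154 = -6 + 219*154 = -6 + 33726 = 33720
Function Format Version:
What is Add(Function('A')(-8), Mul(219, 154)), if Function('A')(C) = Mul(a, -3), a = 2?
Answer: 33720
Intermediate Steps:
Function('A')(C) = -6 (Function('A')(C) = Mul(2, -3) = -6)
Add(Function('A')(-8), Mul(219, 154)) = Add(-6, Mul(219, 154)) = Add(-6, 33726) = 33720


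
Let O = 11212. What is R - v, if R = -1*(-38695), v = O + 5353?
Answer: 22130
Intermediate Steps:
v = 16565 (v = 11212 + 5353 = 16565)
R = 38695
R - v = 38695 - 1*16565 = 38695 - 16565 = 22130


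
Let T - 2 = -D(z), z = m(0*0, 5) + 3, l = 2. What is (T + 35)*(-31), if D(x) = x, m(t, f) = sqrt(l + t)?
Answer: -1054 + 31*sqrt(2) ≈ -1010.2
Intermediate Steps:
m(t, f) = sqrt(2 + t)
z = 3 + sqrt(2) (z = sqrt(2 + 0*0) + 3 = sqrt(2 + 0) + 3 = sqrt(2) + 3 = 3 + sqrt(2) ≈ 4.4142)
T = -1 - sqrt(2) (T = 2 - (3 + sqrt(2)) = 2 + (-3 - sqrt(2)) = -1 - sqrt(2) ≈ -2.4142)
(T + 35)*(-31) = ((-1 - sqrt(2)) + 35)*(-31) = (34 - sqrt(2))*(-31) = -1054 + 31*sqrt(2)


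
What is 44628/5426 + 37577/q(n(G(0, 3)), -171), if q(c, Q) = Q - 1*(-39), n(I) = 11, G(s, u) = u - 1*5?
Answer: -99000953/358116 ≈ -276.45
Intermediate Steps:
G(s, u) = -5 + u (G(s, u) = u - 5 = -5 + u)
q(c, Q) = 39 + Q (q(c, Q) = Q + 39 = 39 + Q)
44628/5426 + 37577/q(n(G(0, 3)), -171) = 44628/5426 + 37577/(39 - 171) = 44628*(1/5426) + 37577/(-132) = 22314/2713 + 37577*(-1/132) = 22314/2713 - 37577/132 = -99000953/358116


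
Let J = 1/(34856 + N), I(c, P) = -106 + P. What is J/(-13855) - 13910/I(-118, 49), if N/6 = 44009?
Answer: 57606846875443/236059688850 ≈ 244.04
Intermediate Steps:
N = 264054 (N = 6*44009 = 264054)
J = 1/298910 (J = 1/(34856 + 264054) = 1/298910 ≈ 3.3455e-6)
J/(-13855) - 13910/I(-118, 49) = (1/298910)/(-13855) - 13910/(-106 + 49) = (1/298910)*(-1/13855) - 13910/(-57) = -1/4141398050 - 13910*(-1/57) = -1/4141398050 + 13910/57 = 57606846875443/236059688850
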